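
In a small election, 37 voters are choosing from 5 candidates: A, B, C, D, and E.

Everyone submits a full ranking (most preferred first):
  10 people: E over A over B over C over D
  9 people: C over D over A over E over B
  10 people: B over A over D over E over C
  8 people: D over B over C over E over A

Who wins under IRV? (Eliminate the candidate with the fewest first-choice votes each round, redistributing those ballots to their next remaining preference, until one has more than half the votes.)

E

Round 1: A 0, B 10, C 9, D 8, E 10. A eliminated.
Round 2: B 10, C 9, D 8, E 10. D eliminated.
Round 3: B 18, C 9, E 10. C eliminated.
Round 4: B 18, E 19. E has a majority (≥19).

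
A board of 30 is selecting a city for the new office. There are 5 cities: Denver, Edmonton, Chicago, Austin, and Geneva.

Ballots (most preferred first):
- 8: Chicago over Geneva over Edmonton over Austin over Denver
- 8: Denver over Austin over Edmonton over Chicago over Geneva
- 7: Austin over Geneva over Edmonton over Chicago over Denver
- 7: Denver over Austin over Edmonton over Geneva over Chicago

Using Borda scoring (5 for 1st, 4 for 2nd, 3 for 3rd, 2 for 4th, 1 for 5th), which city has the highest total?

Austin

Denver: 8×1 + 8×5 + 7×1 + 7×5 = 90
Edmonton: 8×3 + 8×3 + 7×3 + 7×3 = 90
Chicago: 8×5 + 8×2 + 7×2 + 7×1 = 77
Austin: 8×2 + 8×4 + 7×5 + 7×4 = 111
Geneva: 8×4 + 8×1 + 7×4 + 7×2 = 82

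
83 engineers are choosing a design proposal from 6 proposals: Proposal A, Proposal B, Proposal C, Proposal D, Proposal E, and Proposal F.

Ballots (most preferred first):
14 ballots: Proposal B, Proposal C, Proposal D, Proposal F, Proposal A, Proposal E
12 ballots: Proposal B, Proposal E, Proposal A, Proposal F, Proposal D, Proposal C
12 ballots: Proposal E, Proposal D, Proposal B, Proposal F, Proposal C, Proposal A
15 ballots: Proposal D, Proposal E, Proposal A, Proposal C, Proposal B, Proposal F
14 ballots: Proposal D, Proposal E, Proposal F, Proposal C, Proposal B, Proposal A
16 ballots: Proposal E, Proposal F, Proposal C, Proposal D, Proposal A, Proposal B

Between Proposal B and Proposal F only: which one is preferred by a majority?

Proposal B

Proposal B is ranked above Proposal F on 53 ballots; Proposal F above Proposal B on 30.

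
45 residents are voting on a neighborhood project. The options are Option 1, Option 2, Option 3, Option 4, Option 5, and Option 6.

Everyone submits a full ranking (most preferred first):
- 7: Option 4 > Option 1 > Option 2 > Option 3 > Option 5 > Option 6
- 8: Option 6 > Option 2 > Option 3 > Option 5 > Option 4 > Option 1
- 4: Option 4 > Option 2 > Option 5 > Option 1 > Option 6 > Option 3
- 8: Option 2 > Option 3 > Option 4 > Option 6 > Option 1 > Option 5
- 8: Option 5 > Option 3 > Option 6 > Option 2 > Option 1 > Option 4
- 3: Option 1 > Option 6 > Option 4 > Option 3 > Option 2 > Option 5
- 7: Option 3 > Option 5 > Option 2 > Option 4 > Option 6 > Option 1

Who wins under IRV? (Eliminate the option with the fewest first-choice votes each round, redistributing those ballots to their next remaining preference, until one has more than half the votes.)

Round 1: Option 1 3, Option 2 8, Option 3 7, Option 4 11, Option 5 8, Option 6 8. Option 1 eliminated.
Round 2: Option 2 8, Option 3 7, Option 4 11, Option 5 8, Option 6 11. Option 3 eliminated.
Round 3: Option 2 8, Option 4 11, Option 5 15, Option 6 11. Option 2 eliminated.
Round 4: Option 4 19, Option 5 15, Option 6 11. Option 6 eliminated.
Round 5: Option 4 22, Option 5 23. Option 5 has a majority (≥23).

Option 5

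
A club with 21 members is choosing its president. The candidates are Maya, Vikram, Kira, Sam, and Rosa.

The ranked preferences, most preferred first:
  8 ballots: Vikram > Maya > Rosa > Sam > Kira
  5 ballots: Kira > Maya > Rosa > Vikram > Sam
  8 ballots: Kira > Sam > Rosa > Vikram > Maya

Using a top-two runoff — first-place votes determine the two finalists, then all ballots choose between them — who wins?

Kira

Round 1 first-place votes: Maya 0, Vikram 8, Kira 13, Sam 0, Rosa 0. Kira and Vikram advance.
Runoff: Kira is ranked above Vikram on 13 ballots, Vikram above Kira on 8.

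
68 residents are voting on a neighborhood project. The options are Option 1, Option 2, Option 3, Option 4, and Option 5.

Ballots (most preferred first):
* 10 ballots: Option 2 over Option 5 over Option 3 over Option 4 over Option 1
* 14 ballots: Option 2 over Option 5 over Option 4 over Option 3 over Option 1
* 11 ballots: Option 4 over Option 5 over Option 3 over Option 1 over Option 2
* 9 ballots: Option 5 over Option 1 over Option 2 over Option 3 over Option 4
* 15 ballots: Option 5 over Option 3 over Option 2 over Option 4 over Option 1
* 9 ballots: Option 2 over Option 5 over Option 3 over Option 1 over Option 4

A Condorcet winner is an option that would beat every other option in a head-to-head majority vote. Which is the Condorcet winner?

Option 5 vs Option 1: 68–0
Option 5 vs Option 2: 35–33
Option 5 vs Option 3: 68–0
Option 5 vs Option 4: 57–11
Option 5 beats every other option.

Option 5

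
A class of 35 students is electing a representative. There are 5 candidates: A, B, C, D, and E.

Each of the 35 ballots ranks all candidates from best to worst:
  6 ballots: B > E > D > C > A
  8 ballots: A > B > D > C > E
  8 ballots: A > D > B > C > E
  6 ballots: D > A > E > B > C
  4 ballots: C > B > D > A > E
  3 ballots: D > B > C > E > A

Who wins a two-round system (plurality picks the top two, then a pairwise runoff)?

D

Round 1 first-place votes: A 16, B 6, C 4, D 9, E 0. A and D advance.
Runoff: A is ranked above D on 16 ballots, D above A on 19.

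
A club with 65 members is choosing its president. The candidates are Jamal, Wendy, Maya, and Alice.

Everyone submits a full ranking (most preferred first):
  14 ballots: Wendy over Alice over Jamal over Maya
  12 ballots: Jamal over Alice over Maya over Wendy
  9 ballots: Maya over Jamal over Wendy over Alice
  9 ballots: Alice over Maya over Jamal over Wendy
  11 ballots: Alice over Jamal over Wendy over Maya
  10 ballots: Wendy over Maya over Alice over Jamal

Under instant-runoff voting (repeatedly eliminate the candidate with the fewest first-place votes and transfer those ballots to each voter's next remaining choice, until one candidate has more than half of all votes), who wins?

Round 1: Jamal 12, Wendy 24, Maya 9, Alice 20. Maya eliminated.
Round 2: Jamal 21, Wendy 24, Alice 20. Alice eliminated.
Round 3: Jamal 41, Wendy 24. Jamal has a majority (≥33).

Jamal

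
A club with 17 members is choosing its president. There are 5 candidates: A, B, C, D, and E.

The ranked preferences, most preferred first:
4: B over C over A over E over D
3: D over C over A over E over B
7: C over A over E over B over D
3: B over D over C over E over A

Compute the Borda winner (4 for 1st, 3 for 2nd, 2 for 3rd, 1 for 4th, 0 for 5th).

A: 4×2 + 3×2 + 7×3 + 3×0 = 35
B: 4×4 + 3×0 + 7×1 + 3×4 = 35
C: 4×3 + 3×3 + 7×4 + 3×2 = 55
D: 4×0 + 3×4 + 7×0 + 3×3 = 21
E: 4×1 + 3×1 + 7×2 + 3×1 = 24

C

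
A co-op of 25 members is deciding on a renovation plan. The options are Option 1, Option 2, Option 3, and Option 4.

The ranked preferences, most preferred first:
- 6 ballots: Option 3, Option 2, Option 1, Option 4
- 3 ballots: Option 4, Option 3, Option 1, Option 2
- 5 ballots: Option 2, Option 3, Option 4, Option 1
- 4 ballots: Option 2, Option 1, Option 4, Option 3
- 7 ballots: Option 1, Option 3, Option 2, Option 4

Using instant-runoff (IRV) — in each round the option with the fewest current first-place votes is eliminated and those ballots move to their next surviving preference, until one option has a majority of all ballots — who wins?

Option 3

Round 1: Option 1 7, Option 2 9, Option 3 6, Option 4 3. Option 4 eliminated.
Round 2: Option 1 7, Option 2 9, Option 3 9. Option 1 eliminated.
Round 3: Option 2 9, Option 3 16. Option 3 has a majority (≥13).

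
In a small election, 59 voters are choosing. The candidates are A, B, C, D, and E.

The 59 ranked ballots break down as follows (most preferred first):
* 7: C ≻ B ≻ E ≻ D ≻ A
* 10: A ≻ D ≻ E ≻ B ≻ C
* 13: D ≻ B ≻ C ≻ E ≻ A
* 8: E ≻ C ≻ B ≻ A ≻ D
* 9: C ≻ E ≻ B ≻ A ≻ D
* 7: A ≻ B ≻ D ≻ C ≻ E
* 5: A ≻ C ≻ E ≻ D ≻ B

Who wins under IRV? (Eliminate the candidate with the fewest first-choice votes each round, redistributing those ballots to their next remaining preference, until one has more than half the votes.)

Round 1: A 22, B 0, C 16, D 13, E 8. B eliminated.
Round 2: A 22, C 16, D 13, E 8. E eliminated.
Round 3: A 22, C 24, D 13. D eliminated.
Round 4: A 22, C 37. C has a majority (≥30).

C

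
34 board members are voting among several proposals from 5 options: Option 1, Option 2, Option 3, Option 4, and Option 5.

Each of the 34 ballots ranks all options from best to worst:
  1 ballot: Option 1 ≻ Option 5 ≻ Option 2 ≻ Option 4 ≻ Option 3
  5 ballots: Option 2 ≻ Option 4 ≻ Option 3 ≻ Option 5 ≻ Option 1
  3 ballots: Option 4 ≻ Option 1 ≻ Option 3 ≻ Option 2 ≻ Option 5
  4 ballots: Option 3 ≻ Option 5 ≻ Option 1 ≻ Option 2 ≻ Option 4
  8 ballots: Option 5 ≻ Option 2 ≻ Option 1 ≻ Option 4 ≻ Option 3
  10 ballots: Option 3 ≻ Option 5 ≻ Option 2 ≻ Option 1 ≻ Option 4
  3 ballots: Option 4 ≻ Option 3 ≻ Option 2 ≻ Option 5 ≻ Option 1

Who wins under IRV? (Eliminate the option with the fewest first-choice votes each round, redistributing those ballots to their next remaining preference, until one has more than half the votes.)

Round 1: Option 1 1, Option 2 5, Option 3 14, Option 4 6, Option 5 8. Option 1 eliminated.
Round 2: Option 2 5, Option 3 14, Option 4 6, Option 5 9. Option 2 eliminated.
Round 3: Option 3 14, Option 4 11, Option 5 9. Option 5 eliminated.
Round 4: Option 3 14, Option 4 20. Option 4 has a majority (≥18).

Option 4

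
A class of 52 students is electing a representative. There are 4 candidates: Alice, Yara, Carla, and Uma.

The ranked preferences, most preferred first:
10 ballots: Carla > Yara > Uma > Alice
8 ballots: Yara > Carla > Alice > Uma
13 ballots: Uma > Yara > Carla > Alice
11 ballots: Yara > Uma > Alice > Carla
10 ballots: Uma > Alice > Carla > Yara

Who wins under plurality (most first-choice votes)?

First-place votes: Alice 0, Yara 19, Carla 10, Uma 23.

Uma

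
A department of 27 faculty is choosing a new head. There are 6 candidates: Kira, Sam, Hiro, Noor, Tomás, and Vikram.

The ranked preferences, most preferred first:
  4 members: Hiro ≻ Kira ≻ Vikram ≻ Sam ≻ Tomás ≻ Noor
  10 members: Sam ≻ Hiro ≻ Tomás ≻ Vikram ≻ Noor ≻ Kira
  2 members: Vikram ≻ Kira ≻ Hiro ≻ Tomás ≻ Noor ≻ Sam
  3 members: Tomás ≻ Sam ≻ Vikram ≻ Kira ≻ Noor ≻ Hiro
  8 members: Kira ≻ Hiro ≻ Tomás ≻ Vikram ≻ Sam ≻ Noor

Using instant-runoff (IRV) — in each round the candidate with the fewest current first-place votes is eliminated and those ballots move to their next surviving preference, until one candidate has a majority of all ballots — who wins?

Kira

Round 1: Kira 8, Sam 10, Hiro 4, Noor 0, Tomás 3, Vikram 2. Noor eliminated.
Round 2: Kira 8, Sam 10, Hiro 4, Tomás 3, Vikram 2. Vikram eliminated.
Round 3: Kira 10, Sam 10, Hiro 4, Tomás 3. Tomás eliminated.
Round 4: Kira 10, Sam 13, Hiro 4. Hiro eliminated.
Round 5: Kira 14, Sam 13. Kira has a majority (≥14).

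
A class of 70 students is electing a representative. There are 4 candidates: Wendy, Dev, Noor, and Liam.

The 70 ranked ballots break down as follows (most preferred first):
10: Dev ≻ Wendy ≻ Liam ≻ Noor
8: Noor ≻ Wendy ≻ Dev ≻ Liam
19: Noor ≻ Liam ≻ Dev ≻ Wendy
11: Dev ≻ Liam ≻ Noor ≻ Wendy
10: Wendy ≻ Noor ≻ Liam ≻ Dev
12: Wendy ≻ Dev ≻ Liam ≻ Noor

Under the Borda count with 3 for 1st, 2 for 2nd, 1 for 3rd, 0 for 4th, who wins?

Wendy: 10×2 + 8×2 + 19×0 + 11×0 + 10×3 + 12×3 = 102
Dev: 10×3 + 8×1 + 19×1 + 11×3 + 10×0 + 12×2 = 114
Noor: 10×0 + 8×3 + 19×3 + 11×1 + 10×2 + 12×0 = 112
Liam: 10×1 + 8×0 + 19×2 + 11×2 + 10×1 + 12×1 = 92

Dev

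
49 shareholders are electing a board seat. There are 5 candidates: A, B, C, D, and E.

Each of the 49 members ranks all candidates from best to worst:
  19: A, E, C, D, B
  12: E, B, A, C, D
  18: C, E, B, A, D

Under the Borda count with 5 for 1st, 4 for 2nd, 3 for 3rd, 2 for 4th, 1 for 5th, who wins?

A: 19×5 + 12×3 + 18×2 = 167
B: 19×1 + 12×4 + 18×3 = 121
C: 19×3 + 12×2 + 18×5 = 171
D: 19×2 + 12×1 + 18×1 = 68
E: 19×4 + 12×5 + 18×4 = 208

E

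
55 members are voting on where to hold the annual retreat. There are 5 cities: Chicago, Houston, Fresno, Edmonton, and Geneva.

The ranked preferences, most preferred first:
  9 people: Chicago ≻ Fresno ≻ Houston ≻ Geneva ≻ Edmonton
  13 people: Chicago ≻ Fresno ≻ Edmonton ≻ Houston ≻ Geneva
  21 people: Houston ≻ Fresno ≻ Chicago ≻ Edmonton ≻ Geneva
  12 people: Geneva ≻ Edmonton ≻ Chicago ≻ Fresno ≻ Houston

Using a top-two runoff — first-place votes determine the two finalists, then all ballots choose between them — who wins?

Chicago

Round 1 first-place votes: Chicago 22, Houston 21, Fresno 0, Edmonton 0, Geneva 12. Chicago and Houston advance.
Runoff: Chicago is ranked above Houston on 34 ballots, Houston above Chicago on 21.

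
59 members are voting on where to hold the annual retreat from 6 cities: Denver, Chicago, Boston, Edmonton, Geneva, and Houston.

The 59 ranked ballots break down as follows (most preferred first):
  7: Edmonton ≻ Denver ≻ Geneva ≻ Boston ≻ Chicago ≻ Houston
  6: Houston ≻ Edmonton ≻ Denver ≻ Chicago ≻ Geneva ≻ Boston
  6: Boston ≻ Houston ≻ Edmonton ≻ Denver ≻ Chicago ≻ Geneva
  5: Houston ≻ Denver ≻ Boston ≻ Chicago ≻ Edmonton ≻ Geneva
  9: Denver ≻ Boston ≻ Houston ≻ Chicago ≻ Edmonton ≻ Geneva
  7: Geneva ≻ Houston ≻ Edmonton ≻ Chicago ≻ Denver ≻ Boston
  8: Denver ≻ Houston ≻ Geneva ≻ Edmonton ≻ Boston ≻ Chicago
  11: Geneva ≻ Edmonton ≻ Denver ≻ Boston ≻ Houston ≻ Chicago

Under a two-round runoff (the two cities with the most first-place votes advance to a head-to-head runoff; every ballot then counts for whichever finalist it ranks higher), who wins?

Round 1 first-place votes: Denver 17, Chicago 0, Boston 6, Edmonton 7, Geneva 18, Houston 11. Geneva and Denver advance.
Runoff: Geneva is ranked above Denver on 18 ballots, Denver above Geneva on 41.

Denver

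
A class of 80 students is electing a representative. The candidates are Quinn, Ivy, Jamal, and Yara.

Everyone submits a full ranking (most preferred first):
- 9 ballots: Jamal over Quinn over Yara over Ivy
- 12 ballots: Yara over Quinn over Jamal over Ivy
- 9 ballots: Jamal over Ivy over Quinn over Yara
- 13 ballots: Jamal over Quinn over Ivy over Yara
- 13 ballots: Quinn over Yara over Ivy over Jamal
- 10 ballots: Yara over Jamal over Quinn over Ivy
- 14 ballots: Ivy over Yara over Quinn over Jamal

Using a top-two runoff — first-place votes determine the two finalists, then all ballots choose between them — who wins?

Round 1 first-place votes: Quinn 13, Ivy 14, Jamal 31, Yara 22. Jamal and Yara advance.
Runoff: Jamal is ranked above Yara on 31 ballots, Yara above Jamal on 49.

Yara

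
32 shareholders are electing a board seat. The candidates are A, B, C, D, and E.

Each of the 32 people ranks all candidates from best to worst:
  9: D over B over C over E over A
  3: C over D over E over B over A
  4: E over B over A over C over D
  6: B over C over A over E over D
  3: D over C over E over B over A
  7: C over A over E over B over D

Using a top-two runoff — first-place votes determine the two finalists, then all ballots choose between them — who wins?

Round 1 first-place votes: A 0, B 6, C 10, D 12, E 4. D and C advance.
Runoff: D is ranked above C on 12 ballots, C above D on 20.

C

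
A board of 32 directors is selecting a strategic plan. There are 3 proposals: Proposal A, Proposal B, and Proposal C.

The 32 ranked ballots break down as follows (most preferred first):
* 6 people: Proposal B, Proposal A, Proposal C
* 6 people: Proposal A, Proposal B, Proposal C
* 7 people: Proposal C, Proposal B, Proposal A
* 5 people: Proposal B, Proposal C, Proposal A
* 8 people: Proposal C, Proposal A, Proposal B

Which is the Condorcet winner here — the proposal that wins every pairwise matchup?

Proposal B

Proposal B vs Proposal A: 18–14
Proposal B vs Proposal C: 17–15
Proposal B beats every other proposal.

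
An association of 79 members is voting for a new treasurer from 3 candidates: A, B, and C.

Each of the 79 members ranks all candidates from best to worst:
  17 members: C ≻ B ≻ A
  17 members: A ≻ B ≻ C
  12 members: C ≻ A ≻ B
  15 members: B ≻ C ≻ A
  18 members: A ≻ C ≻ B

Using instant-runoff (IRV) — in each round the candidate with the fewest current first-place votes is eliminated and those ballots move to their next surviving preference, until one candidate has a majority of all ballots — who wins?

C

Round 1: A 35, B 15, C 29. B eliminated.
Round 2: A 35, C 44. C has a majority (≥40).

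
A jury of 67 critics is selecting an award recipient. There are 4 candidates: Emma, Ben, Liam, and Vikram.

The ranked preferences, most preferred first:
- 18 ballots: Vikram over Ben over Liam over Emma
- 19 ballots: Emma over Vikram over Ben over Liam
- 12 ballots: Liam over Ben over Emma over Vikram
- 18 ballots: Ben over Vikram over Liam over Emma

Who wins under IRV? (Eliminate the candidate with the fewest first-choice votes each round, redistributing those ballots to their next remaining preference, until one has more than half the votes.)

Round 1: Emma 19, Ben 18, Liam 12, Vikram 18. Liam eliminated.
Round 2: Emma 19, Ben 30, Vikram 18. Vikram eliminated.
Round 3: Emma 19, Ben 48. Ben has a majority (≥34).

Ben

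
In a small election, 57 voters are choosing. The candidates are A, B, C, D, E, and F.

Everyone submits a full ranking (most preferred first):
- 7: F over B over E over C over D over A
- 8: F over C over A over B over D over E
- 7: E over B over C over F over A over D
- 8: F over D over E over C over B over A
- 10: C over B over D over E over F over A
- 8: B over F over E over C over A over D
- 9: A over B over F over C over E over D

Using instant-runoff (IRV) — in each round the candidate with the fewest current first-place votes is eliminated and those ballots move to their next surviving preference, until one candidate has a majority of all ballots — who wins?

Round 1: A 9, B 8, C 10, D 0, E 7, F 23. D eliminated.
Round 2: A 9, B 8, C 10, E 7, F 23. E eliminated.
Round 3: A 9, B 15, C 10, F 23. A eliminated.
Round 4: B 24, C 10, F 23. C eliminated.
Round 5: B 34, F 23. B has a majority (≥29).

B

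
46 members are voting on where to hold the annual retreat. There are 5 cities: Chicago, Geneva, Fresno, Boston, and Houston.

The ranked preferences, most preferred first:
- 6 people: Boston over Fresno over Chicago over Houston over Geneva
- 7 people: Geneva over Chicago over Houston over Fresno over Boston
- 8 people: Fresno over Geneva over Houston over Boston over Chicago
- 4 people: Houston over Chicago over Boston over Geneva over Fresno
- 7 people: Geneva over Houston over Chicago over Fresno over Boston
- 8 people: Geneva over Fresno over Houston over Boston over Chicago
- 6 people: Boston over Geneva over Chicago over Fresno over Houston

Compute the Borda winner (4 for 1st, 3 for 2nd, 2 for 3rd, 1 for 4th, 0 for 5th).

Chicago: 6×2 + 7×3 + 8×0 + 4×3 + 7×2 + 8×0 + 6×2 = 71
Geneva: 6×0 + 7×4 + 8×3 + 4×1 + 7×4 + 8×4 + 6×3 = 134
Fresno: 6×3 + 7×1 + 8×4 + 4×0 + 7×1 + 8×3 + 6×1 = 94
Boston: 6×4 + 7×0 + 8×1 + 4×2 + 7×0 + 8×1 + 6×4 = 72
Houston: 6×1 + 7×2 + 8×2 + 4×4 + 7×3 + 8×2 + 6×0 = 89

Geneva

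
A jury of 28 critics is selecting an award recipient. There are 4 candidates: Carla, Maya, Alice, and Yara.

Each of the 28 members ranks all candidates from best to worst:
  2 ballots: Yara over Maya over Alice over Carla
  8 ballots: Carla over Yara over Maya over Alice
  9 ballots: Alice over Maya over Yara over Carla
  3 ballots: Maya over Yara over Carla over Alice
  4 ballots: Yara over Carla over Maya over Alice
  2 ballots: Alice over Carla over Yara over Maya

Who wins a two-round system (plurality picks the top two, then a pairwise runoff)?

Round 1 first-place votes: Carla 8, Maya 3, Alice 11, Yara 6. Alice and Carla advance.
Runoff: Alice is ranked above Carla on 13 ballots, Carla above Alice on 15.

Carla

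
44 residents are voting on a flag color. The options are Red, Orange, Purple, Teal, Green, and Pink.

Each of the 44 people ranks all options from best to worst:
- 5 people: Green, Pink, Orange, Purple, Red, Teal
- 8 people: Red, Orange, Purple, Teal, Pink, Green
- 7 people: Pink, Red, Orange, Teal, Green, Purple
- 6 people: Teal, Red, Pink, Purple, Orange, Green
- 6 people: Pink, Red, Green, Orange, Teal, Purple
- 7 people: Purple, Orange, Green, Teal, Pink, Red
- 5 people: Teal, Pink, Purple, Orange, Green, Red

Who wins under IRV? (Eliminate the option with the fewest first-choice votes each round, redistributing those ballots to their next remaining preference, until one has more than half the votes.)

Round 1: Red 8, Orange 0, Purple 7, Teal 11, Green 5, Pink 13. Orange eliminated.
Round 2: Red 8, Purple 7, Teal 11, Green 5, Pink 13. Green eliminated.
Round 3: Red 8, Purple 7, Teal 11, Pink 18. Purple eliminated.
Round 4: Red 8, Teal 18, Pink 18. Red eliminated.
Round 5: Teal 26, Pink 18. Teal has a majority (≥23).

Teal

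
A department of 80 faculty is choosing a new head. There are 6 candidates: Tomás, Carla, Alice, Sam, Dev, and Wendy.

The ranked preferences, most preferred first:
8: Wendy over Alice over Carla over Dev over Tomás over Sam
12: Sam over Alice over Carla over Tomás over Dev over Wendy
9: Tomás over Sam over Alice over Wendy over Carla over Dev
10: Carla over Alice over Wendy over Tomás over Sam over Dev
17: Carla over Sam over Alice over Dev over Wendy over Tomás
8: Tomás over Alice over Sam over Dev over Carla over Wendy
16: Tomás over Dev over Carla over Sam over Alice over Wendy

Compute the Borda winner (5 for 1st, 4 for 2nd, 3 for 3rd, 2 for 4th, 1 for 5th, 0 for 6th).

Carla

Tomás: 8×1 + 12×2 + 9×5 + 10×2 + 17×0 + 8×5 + 16×5 = 217
Carla: 8×3 + 12×3 + 9×1 + 10×5 + 17×5 + 8×1 + 16×3 = 260
Alice: 8×4 + 12×4 + 9×3 + 10×4 + 17×3 + 8×4 + 16×1 = 246
Sam: 8×0 + 12×5 + 9×4 + 10×1 + 17×4 + 8×3 + 16×2 = 230
Dev: 8×2 + 12×1 + 9×0 + 10×0 + 17×2 + 8×2 + 16×4 = 142
Wendy: 8×5 + 12×0 + 9×2 + 10×3 + 17×1 + 8×0 + 16×0 = 105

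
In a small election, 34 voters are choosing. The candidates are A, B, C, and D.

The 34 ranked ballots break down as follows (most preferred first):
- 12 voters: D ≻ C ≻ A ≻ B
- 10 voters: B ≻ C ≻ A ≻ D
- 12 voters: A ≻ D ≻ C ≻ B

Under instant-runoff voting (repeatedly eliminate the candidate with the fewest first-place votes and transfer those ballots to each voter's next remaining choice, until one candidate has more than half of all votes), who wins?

A

Round 1: A 12, B 10, C 0, D 12. C eliminated.
Round 2: A 12, B 10, D 12. B eliminated.
Round 3: A 22, D 12. A has a majority (≥18).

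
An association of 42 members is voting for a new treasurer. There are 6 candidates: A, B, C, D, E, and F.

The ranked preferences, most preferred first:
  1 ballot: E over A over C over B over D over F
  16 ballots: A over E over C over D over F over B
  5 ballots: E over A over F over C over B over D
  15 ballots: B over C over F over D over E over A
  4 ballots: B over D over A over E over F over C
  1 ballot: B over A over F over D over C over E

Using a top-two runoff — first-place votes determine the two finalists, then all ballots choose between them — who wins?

Round 1 first-place votes: A 16, B 20, C 0, D 0, E 6, F 0. B and A advance.
Runoff: B is ranked above A on 20 ballots, A above B on 22.

A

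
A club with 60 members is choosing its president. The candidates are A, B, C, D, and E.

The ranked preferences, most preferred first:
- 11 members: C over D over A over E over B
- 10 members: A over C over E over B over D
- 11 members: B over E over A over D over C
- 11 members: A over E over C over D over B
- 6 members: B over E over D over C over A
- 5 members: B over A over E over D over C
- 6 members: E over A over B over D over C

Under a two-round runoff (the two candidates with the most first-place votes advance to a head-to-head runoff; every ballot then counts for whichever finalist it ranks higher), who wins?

Round 1 first-place votes: A 21, B 22, C 11, D 0, E 6. B and A advance.
Runoff: B is ranked above A on 22 ballots, A above B on 38.

A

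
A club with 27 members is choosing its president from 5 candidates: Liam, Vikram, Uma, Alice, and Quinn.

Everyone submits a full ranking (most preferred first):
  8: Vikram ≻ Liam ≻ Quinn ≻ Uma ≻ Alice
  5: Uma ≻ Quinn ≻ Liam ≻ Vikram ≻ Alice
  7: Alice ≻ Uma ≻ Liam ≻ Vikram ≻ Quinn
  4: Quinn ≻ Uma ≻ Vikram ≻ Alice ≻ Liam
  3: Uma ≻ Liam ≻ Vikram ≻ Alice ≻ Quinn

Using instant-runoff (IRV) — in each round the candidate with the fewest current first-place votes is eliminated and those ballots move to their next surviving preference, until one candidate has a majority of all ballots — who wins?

Uma

Round 1: Liam 0, Vikram 8, Uma 8, Alice 7, Quinn 4. Liam eliminated.
Round 2: Vikram 8, Uma 8, Alice 7, Quinn 4. Quinn eliminated.
Round 3: Vikram 8, Uma 12, Alice 7. Alice eliminated.
Round 4: Vikram 8, Uma 19. Uma has a majority (≥14).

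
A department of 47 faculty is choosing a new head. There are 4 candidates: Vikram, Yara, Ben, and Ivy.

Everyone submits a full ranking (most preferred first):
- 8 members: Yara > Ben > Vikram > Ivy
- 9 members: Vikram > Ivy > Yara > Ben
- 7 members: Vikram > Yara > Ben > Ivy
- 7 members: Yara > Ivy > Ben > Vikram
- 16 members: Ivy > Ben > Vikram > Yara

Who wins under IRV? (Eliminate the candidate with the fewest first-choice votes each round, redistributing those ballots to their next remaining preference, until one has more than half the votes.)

Vikram

Round 1: Vikram 16, Yara 15, Ben 0, Ivy 16. Ben eliminated.
Round 2: Vikram 16, Yara 15, Ivy 16. Yara eliminated.
Round 3: Vikram 24, Ivy 23. Vikram has a majority (≥24).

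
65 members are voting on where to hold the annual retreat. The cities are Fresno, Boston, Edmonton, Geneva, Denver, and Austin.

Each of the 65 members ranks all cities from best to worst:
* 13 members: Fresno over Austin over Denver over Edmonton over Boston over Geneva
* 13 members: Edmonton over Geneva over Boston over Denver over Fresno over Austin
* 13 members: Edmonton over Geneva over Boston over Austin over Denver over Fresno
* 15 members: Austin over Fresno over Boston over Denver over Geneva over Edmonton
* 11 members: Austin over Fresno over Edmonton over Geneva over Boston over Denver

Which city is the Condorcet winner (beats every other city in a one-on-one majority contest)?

Austin vs Fresno: 39–26
Austin vs Boston: 39–26
Austin vs Edmonton: 39–26
Austin vs Geneva: 39–26
Austin vs Denver: 52–13
Austin beats every other city.

Austin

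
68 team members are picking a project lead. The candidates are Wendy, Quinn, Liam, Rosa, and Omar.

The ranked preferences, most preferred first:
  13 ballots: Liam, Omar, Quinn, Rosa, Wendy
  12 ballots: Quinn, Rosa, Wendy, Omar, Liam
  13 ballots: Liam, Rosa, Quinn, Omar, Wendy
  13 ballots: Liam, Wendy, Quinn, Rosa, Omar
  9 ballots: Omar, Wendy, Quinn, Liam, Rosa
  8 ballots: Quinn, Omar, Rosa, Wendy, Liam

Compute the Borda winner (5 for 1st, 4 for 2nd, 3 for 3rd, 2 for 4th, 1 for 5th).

Quinn

Wendy: 13×1 + 12×3 + 13×1 + 13×4 + 9×4 + 8×2 = 166
Quinn: 13×3 + 12×5 + 13×3 + 13×3 + 9×3 + 8×5 = 244
Liam: 13×5 + 12×1 + 13×5 + 13×5 + 9×2 + 8×1 = 233
Rosa: 13×2 + 12×4 + 13×4 + 13×2 + 9×1 + 8×3 = 185
Omar: 13×4 + 12×2 + 13×2 + 13×1 + 9×5 + 8×4 = 192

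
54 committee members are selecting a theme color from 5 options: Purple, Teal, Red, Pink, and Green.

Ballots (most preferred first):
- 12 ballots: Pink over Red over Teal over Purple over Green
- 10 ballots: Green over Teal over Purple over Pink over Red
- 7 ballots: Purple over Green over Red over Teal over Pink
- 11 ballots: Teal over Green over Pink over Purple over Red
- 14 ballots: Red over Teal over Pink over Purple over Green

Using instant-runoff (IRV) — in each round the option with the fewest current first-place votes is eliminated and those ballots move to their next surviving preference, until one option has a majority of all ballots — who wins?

Round 1: Purple 7, Teal 11, Red 14, Pink 12, Green 10. Purple eliminated.
Round 2: Teal 11, Red 14, Pink 12, Green 17. Teal eliminated.
Round 3: Red 14, Pink 12, Green 28. Green has a majority (≥28).

Green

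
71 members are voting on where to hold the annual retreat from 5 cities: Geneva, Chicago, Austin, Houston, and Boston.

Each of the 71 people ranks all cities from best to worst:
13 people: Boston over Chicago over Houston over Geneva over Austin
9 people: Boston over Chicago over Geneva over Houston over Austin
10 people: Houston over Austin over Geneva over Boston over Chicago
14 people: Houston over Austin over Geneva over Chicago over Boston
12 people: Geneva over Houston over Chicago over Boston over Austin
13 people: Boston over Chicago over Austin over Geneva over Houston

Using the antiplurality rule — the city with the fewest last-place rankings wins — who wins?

Geneva

Last-place votes: Geneva 0, Chicago 10, Austin 34, Houston 13, Boston 14.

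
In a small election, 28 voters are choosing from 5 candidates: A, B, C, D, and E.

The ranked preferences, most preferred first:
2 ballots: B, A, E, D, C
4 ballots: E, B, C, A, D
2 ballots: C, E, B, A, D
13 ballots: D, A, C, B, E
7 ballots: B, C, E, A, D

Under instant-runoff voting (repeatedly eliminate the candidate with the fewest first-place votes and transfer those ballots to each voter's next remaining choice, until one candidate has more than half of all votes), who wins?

B

Round 1: A 0, B 9, C 2, D 13, E 4. A eliminated.
Round 2: B 9, C 2, D 13, E 4. C eliminated.
Round 3: B 9, D 13, E 6. E eliminated.
Round 4: B 15, D 13. B has a majority (≥15).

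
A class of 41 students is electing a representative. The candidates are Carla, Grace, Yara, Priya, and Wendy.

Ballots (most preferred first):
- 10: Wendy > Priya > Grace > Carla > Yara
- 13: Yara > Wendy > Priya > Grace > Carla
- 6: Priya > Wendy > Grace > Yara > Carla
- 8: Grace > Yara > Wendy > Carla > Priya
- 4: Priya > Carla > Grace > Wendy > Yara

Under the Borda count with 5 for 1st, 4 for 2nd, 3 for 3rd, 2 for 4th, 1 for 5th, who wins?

Wendy

Carla: 10×2 + 13×1 + 6×1 + 8×2 + 4×4 = 71
Grace: 10×3 + 13×2 + 6×3 + 8×5 + 4×3 = 126
Yara: 10×1 + 13×5 + 6×2 + 8×4 + 4×1 = 123
Priya: 10×4 + 13×3 + 6×5 + 8×1 + 4×5 = 137
Wendy: 10×5 + 13×4 + 6×4 + 8×3 + 4×2 = 158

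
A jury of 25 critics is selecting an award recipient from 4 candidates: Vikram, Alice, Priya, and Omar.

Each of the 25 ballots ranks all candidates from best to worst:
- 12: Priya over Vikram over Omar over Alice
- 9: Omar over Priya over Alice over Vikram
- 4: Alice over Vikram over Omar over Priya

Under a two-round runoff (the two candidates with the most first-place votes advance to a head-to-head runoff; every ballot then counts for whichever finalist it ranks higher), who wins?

Omar

Round 1 first-place votes: Vikram 0, Alice 4, Priya 12, Omar 9. Priya and Omar advance.
Runoff: Priya is ranked above Omar on 12 ballots, Omar above Priya on 13.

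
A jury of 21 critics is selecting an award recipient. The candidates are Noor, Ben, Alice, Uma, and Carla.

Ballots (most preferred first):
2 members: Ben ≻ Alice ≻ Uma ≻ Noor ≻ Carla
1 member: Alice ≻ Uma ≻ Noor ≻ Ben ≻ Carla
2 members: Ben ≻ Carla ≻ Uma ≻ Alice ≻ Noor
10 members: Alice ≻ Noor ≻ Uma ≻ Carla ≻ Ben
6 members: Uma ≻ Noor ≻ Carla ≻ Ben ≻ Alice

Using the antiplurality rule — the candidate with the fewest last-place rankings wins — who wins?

Uma

Last-place votes: Noor 2, Ben 10, Alice 6, Uma 0, Carla 3.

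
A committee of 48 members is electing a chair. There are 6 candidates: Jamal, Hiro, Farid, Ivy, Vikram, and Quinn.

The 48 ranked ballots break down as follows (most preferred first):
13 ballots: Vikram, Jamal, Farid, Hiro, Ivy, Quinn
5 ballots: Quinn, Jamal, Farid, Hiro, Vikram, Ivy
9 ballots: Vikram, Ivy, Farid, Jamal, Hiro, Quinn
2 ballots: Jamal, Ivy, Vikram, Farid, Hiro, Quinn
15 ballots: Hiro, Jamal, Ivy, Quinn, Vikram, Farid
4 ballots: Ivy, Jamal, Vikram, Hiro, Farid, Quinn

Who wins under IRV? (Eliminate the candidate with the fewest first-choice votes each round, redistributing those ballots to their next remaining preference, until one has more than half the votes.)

Vikram

Round 1: Jamal 2, Hiro 15, Farid 0, Ivy 4, Vikram 22, Quinn 5. Farid eliminated.
Round 2: Jamal 2, Hiro 15, Ivy 4, Vikram 22, Quinn 5. Jamal eliminated.
Round 3: Hiro 15, Ivy 6, Vikram 22, Quinn 5. Quinn eliminated.
Round 4: Hiro 20, Ivy 6, Vikram 22. Ivy eliminated.
Round 5: Hiro 20, Vikram 28. Vikram has a majority (≥25).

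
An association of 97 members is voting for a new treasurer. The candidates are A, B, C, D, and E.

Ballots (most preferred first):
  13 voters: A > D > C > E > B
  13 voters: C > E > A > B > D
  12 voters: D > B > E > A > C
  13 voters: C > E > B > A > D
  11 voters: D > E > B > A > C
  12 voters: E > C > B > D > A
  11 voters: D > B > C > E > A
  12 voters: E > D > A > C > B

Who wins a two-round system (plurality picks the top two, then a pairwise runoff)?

D

Round 1 first-place votes: A 13, B 0, C 26, D 34, E 24. D and C advance.
Runoff: D is ranked above C on 59 ballots, C above D on 38.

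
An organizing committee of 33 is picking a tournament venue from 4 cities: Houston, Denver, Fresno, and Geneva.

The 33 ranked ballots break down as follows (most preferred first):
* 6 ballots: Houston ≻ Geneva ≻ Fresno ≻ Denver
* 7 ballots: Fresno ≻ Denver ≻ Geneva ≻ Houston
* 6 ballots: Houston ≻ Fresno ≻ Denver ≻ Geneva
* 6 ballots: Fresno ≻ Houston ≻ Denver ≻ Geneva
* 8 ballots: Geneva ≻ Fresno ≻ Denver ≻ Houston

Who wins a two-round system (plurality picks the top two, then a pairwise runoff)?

Round 1 first-place votes: Houston 12, Denver 0, Fresno 13, Geneva 8. Fresno and Houston advance.
Runoff: Fresno is ranked above Houston on 21 ballots, Houston above Fresno on 12.

Fresno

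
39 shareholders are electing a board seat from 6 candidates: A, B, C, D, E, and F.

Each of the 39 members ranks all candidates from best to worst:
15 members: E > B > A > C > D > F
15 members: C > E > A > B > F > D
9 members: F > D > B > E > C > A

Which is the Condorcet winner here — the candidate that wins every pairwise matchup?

E vs A: 39–0
E vs B: 30–9
E vs C: 24–15
E vs D: 30–9
E vs F: 30–9
E beats every other candidate.

E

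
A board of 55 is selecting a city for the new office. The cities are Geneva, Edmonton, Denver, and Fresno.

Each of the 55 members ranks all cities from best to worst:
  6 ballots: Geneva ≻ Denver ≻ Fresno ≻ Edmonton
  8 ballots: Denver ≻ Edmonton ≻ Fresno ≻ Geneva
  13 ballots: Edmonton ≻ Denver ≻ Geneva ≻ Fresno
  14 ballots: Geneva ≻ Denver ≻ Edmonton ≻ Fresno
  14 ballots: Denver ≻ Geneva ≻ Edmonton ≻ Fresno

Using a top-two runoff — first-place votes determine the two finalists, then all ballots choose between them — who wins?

Denver

Round 1 first-place votes: Geneva 20, Edmonton 13, Denver 22, Fresno 0. Denver and Geneva advance.
Runoff: Denver is ranked above Geneva on 35 ballots, Geneva above Denver on 20.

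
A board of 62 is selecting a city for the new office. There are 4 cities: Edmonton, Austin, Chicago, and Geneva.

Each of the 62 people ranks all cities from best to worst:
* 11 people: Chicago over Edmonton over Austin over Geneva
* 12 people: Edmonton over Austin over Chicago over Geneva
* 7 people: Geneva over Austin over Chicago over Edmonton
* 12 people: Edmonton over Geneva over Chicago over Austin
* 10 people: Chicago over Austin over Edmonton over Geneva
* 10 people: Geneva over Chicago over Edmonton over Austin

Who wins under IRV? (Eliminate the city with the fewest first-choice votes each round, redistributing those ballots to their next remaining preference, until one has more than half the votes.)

Round 1: Edmonton 24, Austin 0, Chicago 21, Geneva 17. Austin eliminated.
Round 2: Edmonton 24, Chicago 21, Geneva 17. Geneva eliminated.
Round 3: Edmonton 24, Chicago 38. Chicago has a majority (≥32).

Chicago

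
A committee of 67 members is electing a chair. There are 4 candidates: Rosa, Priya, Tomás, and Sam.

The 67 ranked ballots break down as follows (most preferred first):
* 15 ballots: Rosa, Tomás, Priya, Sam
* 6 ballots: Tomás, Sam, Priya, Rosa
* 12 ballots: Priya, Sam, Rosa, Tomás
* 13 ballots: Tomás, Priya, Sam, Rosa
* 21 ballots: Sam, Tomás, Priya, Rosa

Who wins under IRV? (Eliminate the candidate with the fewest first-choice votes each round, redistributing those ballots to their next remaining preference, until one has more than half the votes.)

Tomás

Round 1: Rosa 15, Priya 12, Tomás 19, Sam 21. Priya eliminated.
Round 2: Rosa 15, Tomás 19, Sam 33. Rosa eliminated.
Round 3: Tomás 34, Sam 33. Tomás has a majority (≥34).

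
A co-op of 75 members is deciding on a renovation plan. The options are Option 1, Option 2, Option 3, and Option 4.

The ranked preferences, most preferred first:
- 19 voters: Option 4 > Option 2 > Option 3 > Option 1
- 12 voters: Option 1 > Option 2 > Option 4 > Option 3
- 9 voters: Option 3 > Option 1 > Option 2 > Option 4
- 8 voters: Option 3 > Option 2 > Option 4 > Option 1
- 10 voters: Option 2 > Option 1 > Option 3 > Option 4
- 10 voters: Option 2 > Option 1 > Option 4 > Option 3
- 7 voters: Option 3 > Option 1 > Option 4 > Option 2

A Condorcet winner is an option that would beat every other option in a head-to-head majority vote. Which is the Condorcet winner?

Option 2

Option 2 vs Option 1: 47–28
Option 2 vs Option 3: 51–24
Option 2 vs Option 4: 49–26
Option 2 beats every other option.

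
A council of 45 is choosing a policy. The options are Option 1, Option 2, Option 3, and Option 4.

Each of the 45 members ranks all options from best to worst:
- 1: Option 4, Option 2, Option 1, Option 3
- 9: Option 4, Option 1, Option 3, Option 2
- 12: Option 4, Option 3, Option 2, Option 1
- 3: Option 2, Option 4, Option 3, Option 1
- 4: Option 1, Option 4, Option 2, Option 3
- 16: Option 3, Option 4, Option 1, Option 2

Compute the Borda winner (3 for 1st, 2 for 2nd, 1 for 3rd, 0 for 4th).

Option 1: 1×1 + 9×2 + 12×0 + 3×0 + 4×3 + 16×1 = 47
Option 2: 1×2 + 9×0 + 12×1 + 3×3 + 4×1 + 16×0 = 27
Option 3: 1×0 + 9×1 + 12×2 + 3×1 + 4×0 + 16×3 = 84
Option 4: 1×3 + 9×3 + 12×3 + 3×2 + 4×2 + 16×2 = 112

Option 4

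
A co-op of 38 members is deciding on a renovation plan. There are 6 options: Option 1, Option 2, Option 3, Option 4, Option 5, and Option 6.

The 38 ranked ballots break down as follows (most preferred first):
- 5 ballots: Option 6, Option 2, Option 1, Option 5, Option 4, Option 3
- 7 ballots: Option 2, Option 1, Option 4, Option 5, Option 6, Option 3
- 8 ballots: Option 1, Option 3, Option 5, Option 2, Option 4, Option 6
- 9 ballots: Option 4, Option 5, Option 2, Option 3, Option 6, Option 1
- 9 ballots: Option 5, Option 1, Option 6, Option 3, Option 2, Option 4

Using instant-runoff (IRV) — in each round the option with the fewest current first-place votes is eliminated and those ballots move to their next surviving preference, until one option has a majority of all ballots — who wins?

Option 5

Round 1: Option 1 8, Option 2 7, Option 3 0, Option 4 9, Option 5 9, Option 6 5. Option 3 eliminated.
Round 2: Option 1 8, Option 2 7, Option 4 9, Option 5 9, Option 6 5. Option 6 eliminated.
Round 3: Option 1 8, Option 2 12, Option 4 9, Option 5 9. Option 1 eliminated.
Round 4: Option 2 12, Option 4 9, Option 5 17. Option 4 eliminated.
Round 5: Option 2 12, Option 5 26. Option 5 has a majority (≥20).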